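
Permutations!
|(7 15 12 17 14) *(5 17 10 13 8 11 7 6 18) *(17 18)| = 42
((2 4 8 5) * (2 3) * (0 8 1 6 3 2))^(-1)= (0 3 6 1 4 2 5 8)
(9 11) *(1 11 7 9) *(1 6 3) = (1 11 6 3)(7 9) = [0, 11, 2, 1, 4, 5, 3, 9, 8, 7, 10, 6]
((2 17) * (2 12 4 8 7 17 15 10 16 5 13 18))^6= (2 18 13 5 16 10 15)(4 8 7 17 12)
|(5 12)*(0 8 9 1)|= |(0 8 9 1)(5 12)|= 4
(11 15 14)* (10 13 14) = (10 13 14 11 15) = [0, 1, 2, 3, 4, 5, 6, 7, 8, 9, 13, 15, 12, 14, 11, 10]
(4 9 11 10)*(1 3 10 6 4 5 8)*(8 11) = (1 3 10 5 11 6 4 9 8) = [0, 3, 2, 10, 9, 11, 4, 7, 1, 8, 5, 6]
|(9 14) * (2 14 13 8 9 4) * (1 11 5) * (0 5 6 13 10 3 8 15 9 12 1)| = |(0 5)(1 11 6 13 15 9 10 3 8 12)(2 14 4)| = 30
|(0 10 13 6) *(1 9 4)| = 12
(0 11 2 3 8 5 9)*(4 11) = (0 4 11 2 3 8 5 9) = [4, 1, 3, 8, 11, 9, 6, 7, 5, 0, 10, 2]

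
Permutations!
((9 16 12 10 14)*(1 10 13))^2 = ((1 10 14 9 16 12 13))^2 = (1 14 16 13 10 9 12)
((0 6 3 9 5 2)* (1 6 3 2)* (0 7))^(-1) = (0 7 2 6 1 5 9 3)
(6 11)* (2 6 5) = (2 6 11 5) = [0, 1, 6, 3, 4, 2, 11, 7, 8, 9, 10, 5]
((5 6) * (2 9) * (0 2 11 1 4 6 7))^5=(0 4 2 6 9 5 11 7 1)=((0 2 9 11 1 4 6 5 7))^5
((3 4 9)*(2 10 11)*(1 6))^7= ((1 6)(2 10 11)(3 4 9))^7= (1 6)(2 10 11)(3 4 9)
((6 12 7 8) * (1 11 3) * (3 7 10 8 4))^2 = ((1 11 7 4 3)(6 12 10 8))^2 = (1 7 3 11 4)(6 10)(8 12)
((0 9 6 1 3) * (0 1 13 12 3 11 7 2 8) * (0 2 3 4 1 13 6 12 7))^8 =(0 12 1)(3 7 13)(4 11 9)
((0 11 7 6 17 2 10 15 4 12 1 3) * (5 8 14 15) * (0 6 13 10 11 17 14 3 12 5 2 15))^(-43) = ((0 17 15 4 5 8 3 6 14)(1 12)(2 11 7 13 10))^(-43) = (0 15 5 3 14 17 4 8 6)(1 12)(2 7 10 11 13)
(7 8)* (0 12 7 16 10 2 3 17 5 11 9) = (0 12 7 8 16 10 2 3 17 5 11 9) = [12, 1, 3, 17, 4, 11, 6, 8, 16, 0, 2, 9, 7, 13, 14, 15, 10, 5]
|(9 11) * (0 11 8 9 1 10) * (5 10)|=|(0 11 1 5 10)(8 9)|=10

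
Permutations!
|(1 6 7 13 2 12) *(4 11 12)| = 8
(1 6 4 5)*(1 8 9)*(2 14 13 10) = [0, 6, 14, 3, 5, 8, 4, 7, 9, 1, 2, 11, 12, 10, 13] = (1 6 4 5 8 9)(2 14 13 10)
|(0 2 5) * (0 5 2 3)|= 2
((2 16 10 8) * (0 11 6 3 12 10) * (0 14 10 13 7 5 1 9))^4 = (0 12 1 6 7)(2 8 10 14 16)(3 5 11 13 9)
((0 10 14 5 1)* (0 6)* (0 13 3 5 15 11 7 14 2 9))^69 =(0 10 2 9)(1 5 3 13 6)(7 14 15 11)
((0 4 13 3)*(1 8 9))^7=(0 3 13 4)(1 8 9)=((0 4 13 3)(1 8 9))^7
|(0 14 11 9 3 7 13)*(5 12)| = |(0 14 11 9 3 7 13)(5 12)| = 14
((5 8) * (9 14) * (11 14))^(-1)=((5 8)(9 11 14))^(-1)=(5 8)(9 14 11)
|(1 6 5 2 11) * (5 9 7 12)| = 8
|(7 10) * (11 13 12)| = 6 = |(7 10)(11 13 12)|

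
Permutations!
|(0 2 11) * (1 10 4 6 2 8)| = 8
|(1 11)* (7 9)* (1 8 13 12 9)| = 7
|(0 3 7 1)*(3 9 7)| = 4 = |(0 9 7 1)|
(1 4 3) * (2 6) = [0, 4, 6, 1, 3, 5, 2] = (1 4 3)(2 6)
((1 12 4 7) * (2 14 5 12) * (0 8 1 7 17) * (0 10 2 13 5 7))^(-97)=((0 8 1 13 5 12 4 17 10 2 14 7))^(-97)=(0 7 14 2 10 17 4 12 5 13 1 8)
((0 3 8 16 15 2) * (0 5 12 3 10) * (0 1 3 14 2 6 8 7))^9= ((0 10 1 3 7)(2 5 12 14)(6 8 16 15))^9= (0 7 3 1 10)(2 5 12 14)(6 8 16 15)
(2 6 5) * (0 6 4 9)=(0 6 5 2 4 9)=[6, 1, 4, 3, 9, 2, 5, 7, 8, 0]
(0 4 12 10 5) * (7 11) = (0 4 12 10 5)(7 11) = [4, 1, 2, 3, 12, 0, 6, 11, 8, 9, 5, 7, 10]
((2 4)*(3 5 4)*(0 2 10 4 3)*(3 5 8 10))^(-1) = ((0 2)(3 8 10 4))^(-1) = (0 2)(3 4 10 8)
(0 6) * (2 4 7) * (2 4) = (0 6)(4 7) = [6, 1, 2, 3, 7, 5, 0, 4]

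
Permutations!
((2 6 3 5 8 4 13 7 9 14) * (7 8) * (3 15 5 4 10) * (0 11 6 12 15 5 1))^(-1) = (0 1 15 12 2 14 9 7 5 6 11)(3 10 8 13 4)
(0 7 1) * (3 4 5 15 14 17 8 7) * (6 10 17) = (0 3 4 5 15 14 6 10 17 8 7 1) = [3, 0, 2, 4, 5, 15, 10, 1, 7, 9, 17, 11, 12, 13, 6, 14, 16, 8]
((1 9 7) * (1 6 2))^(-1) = ((1 9 7 6 2))^(-1) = (1 2 6 7 9)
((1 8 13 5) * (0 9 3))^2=(0 3 9)(1 13)(5 8)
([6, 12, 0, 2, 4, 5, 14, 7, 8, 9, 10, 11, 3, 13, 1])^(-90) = (0 6 14 1 12 3 2)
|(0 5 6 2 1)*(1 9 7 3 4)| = 9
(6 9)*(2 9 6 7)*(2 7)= (2 9)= [0, 1, 9, 3, 4, 5, 6, 7, 8, 2]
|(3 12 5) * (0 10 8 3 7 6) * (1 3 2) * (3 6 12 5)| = 12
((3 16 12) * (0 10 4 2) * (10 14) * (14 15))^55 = (0 15 14 10 4 2)(3 16 12)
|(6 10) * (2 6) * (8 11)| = |(2 6 10)(8 11)| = 6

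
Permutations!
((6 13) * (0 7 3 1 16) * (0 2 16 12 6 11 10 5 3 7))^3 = ((1 12 6 13 11 10 5 3)(2 16))^3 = (1 13 5 12 11 3 6 10)(2 16)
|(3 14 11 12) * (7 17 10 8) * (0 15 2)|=|(0 15 2)(3 14 11 12)(7 17 10 8)|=12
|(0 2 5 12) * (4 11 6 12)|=|(0 2 5 4 11 6 12)|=7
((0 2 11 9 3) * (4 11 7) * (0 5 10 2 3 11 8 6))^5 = (0 7 3 4 5 8 10 6 2)(9 11)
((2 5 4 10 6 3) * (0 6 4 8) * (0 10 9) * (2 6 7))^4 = (0 8)(2 4)(5 9)(7 10)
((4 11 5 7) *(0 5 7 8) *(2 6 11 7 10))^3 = (2 10 11 6)(4 7)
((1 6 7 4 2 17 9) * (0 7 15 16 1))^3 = (0 2)(1 16 15 6)(4 9)(7 17)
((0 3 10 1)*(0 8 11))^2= (0 10 8)(1 11 3)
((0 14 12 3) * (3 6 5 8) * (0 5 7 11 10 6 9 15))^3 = ((0 14 12 9 15)(3 5 8)(6 7 11 10))^3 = (0 9 14 15 12)(6 10 11 7)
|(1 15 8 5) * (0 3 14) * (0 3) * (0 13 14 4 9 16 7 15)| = 12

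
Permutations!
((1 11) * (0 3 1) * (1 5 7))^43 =(0 3 5 7 1 11)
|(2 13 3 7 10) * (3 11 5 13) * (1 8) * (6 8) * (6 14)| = |(1 14 6 8)(2 3 7 10)(5 13 11)| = 12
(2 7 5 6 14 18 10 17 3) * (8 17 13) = [0, 1, 7, 2, 4, 6, 14, 5, 17, 9, 13, 11, 12, 8, 18, 15, 16, 3, 10] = (2 7 5 6 14 18 10 13 8 17 3)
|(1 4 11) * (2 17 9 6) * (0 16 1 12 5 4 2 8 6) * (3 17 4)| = |(0 16 1 2 4 11 12 5 3 17 9)(6 8)| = 22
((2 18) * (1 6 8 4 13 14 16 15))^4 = ((1 6 8 4 13 14 16 15)(2 18))^4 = (18)(1 13)(4 15)(6 14)(8 16)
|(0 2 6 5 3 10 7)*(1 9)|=14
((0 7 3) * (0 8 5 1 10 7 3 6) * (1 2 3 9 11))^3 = (0 1 6 11 7 9 10)(2 5 8 3)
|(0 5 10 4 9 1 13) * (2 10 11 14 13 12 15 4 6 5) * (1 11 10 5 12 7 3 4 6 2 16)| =30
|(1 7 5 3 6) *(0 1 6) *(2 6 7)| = 7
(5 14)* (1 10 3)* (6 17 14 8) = [0, 10, 2, 1, 4, 8, 17, 7, 6, 9, 3, 11, 12, 13, 5, 15, 16, 14] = (1 10 3)(5 8 6 17 14)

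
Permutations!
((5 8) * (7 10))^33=((5 8)(7 10))^33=(5 8)(7 10)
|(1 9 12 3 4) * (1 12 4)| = 5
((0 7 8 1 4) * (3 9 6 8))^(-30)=((0 7 3 9 6 8 1 4))^(-30)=(0 3 6 1)(4 7 9 8)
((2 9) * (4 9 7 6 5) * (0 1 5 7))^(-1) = (0 2 9 4 5 1)(6 7)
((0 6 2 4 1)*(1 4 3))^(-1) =((0 6 2 3 1))^(-1) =(0 1 3 2 6)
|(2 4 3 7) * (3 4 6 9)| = 5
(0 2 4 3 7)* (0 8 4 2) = (3 7 8 4) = [0, 1, 2, 7, 3, 5, 6, 8, 4]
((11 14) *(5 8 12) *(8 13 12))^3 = (11 14)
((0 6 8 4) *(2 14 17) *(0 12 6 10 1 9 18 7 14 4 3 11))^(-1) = ((0 10 1 9 18 7 14 17 2 4 12 6 8 3 11))^(-1) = (0 11 3 8 6 12 4 2 17 14 7 18 9 1 10)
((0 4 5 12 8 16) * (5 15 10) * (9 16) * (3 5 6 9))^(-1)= (0 16 9 6 10 15 4)(3 8 12 5)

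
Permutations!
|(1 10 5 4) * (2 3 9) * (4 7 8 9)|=|(1 10 5 7 8 9 2 3 4)|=9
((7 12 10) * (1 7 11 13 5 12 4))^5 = ((1 7 4)(5 12 10 11 13))^5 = (13)(1 4 7)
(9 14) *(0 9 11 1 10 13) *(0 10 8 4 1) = (0 9 14 11)(1 8 4)(10 13) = [9, 8, 2, 3, 1, 5, 6, 7, 4, 14, 13, 0, 12, 10, 11]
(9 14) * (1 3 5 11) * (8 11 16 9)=[0, 3, 2, 5, 4, 16, 6, 7, 11, 14, 10, 1, 12, 13, 8, 15, 9]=(1 3 5 16 9 14 8 11)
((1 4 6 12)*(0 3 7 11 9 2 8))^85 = (0 3 7 11 9 2 8)(1 4 6 12)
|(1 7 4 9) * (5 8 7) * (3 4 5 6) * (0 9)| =|(0 9 1 6 3 4)(5 8 7)| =6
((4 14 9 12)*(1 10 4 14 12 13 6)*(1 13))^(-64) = (1 4 14)(9 10 12) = ((1 10 4 12 14 9)(6 13))^(-64)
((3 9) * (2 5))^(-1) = (2 5)(3 9)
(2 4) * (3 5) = [0, 1, 4, 5, 2, 3] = (2 4)(3 5)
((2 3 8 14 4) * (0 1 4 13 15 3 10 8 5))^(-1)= ((0 1 4 2 10 8 14 13 15 3 5))^(-1)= (0 5 3 15 13 14 8 10 2 4 1)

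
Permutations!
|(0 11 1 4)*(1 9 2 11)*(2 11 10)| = 6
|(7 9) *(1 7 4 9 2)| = |(1 7 2)(4 9)| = 6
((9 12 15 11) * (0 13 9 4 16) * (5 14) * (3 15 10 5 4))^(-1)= ((0 13 9 12 10 5 14 4 16)(3 15 11))^(-1)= (0 16 4 14 5 10 12 9 13)(3 11 15)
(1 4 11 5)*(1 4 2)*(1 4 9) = (1 2 4 11 5 9) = [0, 2, 4, 3, 11, 9, 6, 7, 8, 1, 10, 5]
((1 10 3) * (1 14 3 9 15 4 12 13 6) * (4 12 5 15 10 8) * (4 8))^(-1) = ((1 4 5 15 12 13 6)(3 14)(9 10))^(-1) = (1 6 13 12 15 5 4)(3 14)(9 10)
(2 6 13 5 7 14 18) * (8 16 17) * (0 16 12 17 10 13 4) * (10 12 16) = (0 10 13 5 7 14 18 2 6 4)(8 16 12 17) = [10, 1, 6, 3, 0, 7, 4, 14, 16, 9, 13, 11, 17, 5, 18, 15, 12, 8, 2]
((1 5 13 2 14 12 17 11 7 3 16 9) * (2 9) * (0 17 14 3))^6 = ((0 17 11 7)(1 5 13 9)(2 3 16)(12 14))^6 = (0 11)(1 13)(5 9)(7 17)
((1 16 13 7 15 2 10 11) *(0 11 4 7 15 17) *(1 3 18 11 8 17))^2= ((0 8 17)(1 16 13 15 2 10 4 7)(3 18 11))^2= (0 17 8)(1 13 2 4)(3 11 18)(7 16 15 10)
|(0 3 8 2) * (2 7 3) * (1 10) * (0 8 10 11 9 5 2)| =|(1 11 9 5 2 8 7 3 10)| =9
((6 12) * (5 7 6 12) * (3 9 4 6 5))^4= ((12)(3 9 4 6)(5 7))^4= (12)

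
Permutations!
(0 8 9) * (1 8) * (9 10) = (0 1 8 10 9) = [1, 8, 2, 3, 4, 5, 6, 7, 10, 0, 9]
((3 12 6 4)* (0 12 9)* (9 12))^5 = (0 9)(3 12 6 4)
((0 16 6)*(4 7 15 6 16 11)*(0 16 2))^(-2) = ((0 11 4 7 15 6 16 2))^(-2) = (0 16 15 4)(2 6 7 11)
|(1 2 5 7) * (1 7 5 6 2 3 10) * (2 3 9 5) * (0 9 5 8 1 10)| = 8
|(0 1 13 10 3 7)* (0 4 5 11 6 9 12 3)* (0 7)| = 12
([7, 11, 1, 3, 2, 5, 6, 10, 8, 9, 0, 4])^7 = [7, 2, 4, 3, 11, 5, 6, 10, 8, 9, 0, 1]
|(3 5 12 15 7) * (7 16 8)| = 7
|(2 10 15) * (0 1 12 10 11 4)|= 8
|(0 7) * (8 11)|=2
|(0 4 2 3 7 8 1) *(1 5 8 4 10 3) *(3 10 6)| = |(10)(0 6 3 7 4 2 1)(5 8)| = 14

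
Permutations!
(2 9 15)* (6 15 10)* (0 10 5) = (0 10 6 15 2 9 5) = [10, 1, 9, 3, 4, 0, 15, 7, 8, 5, 6, 11, 12, 13, 14, 2]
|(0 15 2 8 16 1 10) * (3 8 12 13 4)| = 11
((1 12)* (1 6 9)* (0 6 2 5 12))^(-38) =((0 6 9 1)(2 5 12))^(-38) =(0 9)(1 6)(2 5 12)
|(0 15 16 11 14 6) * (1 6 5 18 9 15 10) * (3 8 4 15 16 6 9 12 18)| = 26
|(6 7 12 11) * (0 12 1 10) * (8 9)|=14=|(0 12 11 6 7 1 10)(8 9)|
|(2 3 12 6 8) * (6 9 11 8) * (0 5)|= |(0 5)(2 3 12 9 11 8)|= 6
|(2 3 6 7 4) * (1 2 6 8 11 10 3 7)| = 20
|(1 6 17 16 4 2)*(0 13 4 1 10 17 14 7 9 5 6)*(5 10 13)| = |(0 5 6 14 7 9 10 17 16 1)(2 13 4)| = 30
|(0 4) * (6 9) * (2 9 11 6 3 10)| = |(0 4)(2 9 3 10)(6 11)| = 4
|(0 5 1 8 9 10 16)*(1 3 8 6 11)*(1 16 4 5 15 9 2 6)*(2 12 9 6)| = 35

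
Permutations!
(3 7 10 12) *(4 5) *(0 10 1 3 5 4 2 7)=[10, 3, 7, 0, 4, 2, 6, 1, 8, 9, 12, 11, 5]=(0 10 12 5 2 7 1 3)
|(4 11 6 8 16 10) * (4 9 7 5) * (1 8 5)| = 12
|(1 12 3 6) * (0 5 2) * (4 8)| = 12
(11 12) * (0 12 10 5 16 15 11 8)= (0 12 8)(5 16 15 11 10)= [12, 1, 2, 3, 4, 16, 6, 7, 0, 9, 5, 10, 8, 13, 14, 11, 15]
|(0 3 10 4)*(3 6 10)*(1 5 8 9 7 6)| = |(0 1 5 8 9 7 6 10 4)| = 9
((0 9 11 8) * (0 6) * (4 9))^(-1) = ((0 4 9 11 8 6))^(-1) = (0 6 8 11 9 4)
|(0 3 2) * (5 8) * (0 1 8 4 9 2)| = 6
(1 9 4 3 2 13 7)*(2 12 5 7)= (1 9 4 3 12 5 7)(2 13)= [0, 9, 13, 12, 3, 7, 6, 1, 8, 4, 10, 11, 5, 2]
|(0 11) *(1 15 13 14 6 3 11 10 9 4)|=|(0 10 9 4 1 15 13 14 6 3 11)|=11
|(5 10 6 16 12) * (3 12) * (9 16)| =|(3 12 5 10 6 9 16)| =7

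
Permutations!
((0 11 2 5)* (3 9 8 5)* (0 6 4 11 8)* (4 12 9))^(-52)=((0 8 5 6 12 9)(2 3 4 11))^(-52)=(0 5 12)(6 9 8)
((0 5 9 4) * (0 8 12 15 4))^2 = ((0 5 9)(4 8 12 15))^2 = (0 9 5)(4 12)(8 15)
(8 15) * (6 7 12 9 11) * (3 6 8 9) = (3 6 7 12)(8 15 9 11) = [0, 1, 2, 6, 4, 5, 7, 12, 15, 11, 10, 8, 3, 13, 14, 9]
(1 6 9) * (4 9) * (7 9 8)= (1 6 4 8 7 9)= [0, 6, 2, 3, 8, 5, 4, 9, 7, 1]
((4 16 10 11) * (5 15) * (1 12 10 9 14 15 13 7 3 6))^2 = ((1 12 10 11 4 16 9 14 15 5 13 7 3 6))^2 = (1 10 4 9 15 13 3)(5 7 6 12 11 16 14)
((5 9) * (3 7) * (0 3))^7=(0 3 7)(5 9)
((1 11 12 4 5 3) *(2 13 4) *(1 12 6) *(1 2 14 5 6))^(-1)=(1 11)(2 6 4 13)(3 5 14 12)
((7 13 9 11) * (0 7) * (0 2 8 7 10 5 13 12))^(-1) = ((0 10 5 13 9 11 2 8 7 12))^(-1) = (0 12 7 8 2 11 9 13 5 10)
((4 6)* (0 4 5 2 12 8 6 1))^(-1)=((0 4 1)(2 12 8 6 5))^(-1)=(0 1 4)(2 5 6 8 12)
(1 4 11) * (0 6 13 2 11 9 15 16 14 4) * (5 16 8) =[6, 0, 11, 3, 9, 16, 13, 7, 5, 15, 10, 1, 12, 2, 4, 8, 14] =(0 6 13 2 11 1)(4 9 15 8 5 16 14)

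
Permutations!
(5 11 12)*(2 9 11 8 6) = [0, 1, 9, 3, 4, 8, 2, 7, 6, 11, 10, 12, 5] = (2 9 11 12 5 8 6)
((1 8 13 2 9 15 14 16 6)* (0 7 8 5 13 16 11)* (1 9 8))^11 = ((0 7 1 5 13 2 8 16 6 9 15 14 11))^11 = (0 14 9 16 2 5 7 11 15 6 8 13 1)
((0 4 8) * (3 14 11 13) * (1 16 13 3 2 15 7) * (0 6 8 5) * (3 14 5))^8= (1 13 15)(2 7 16)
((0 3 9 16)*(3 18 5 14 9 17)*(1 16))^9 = (0 5 9 16 18 14 1)(3 17)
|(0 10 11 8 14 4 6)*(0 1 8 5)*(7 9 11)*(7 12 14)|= |(0 10 12 14 4 6 1 8 7 9 11 5)|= 12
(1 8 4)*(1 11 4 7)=(1 8 7)(4 11)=[0, 8, 2, 3, 11, 5, 6, 1, 7, 9, 10, 4]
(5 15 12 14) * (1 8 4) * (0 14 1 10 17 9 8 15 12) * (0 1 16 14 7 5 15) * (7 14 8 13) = (0 14 15 1)(4 10 17 9 13 7 5 12 16 8) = [14, 0, 2, 3, 10, 12, 6, 5, 4, 13, 17, 11, 16, 7, 15, 1, 8, 9]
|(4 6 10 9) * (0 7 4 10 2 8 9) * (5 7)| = 9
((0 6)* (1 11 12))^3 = (12)(0 6)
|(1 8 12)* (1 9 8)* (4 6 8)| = 5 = |(4 6 8 12 9)|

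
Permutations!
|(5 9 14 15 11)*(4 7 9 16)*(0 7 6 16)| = 21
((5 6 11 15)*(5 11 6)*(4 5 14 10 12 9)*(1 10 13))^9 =(1 10 12 9 4 5 14 13)(11 15)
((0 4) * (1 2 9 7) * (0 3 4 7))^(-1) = (0 9 2 1 7)(3 4)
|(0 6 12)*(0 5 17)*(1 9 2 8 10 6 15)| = |(0 15 1 9 2 8 10 6 12 5 17)| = 11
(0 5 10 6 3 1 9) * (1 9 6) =(0 5 10 1 6 3 9) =[5, 6, 2, 9, 4, 10, 3, 7, 8, 0, 1]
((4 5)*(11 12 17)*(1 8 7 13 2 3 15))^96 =((1 8 7 13 2 3 15)(4 5)(11 12 17))^96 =(17)(1 3 13 8 15 2 7)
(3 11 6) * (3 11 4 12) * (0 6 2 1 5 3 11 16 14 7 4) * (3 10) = (0 6 16 14 7 4 12 11 2 1 5 10 3) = [6, 5, 1, 0, 12, 10, 16, 4, 8, 9, 3, 2, 11, 13, 7, 15, 14]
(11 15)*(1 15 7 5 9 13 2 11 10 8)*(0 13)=(0 13 2 11 7 5 9)(1 15 10 8)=[13, 15, 11, 3, 4, 9, 6, 5, 1, 0, 8, 7, 12, 2, 14, 10]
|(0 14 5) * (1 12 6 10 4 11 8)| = 21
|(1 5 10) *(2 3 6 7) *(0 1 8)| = 20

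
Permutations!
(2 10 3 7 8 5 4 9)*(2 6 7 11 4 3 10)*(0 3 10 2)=(0 3 11 4 9 6 7 8 5 10 2)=[3, 1, 0, 11, 9, 10, 7, 8, 5, 6, 2, 4]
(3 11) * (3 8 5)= [0, 1, 2, 11, 4, 3, 6, 7, 5, 9, 10, 8]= (3 11 8 5)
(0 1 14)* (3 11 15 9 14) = (0 1 3 11 15 9 14) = [1, 3, 2, 11, 4, 5, 6, 7, 8, 14, 10, 15, 12, 13, 0, 9]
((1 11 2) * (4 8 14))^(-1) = (1 2 11)(4 14 8)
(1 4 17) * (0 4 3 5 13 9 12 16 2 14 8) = (0 4 17 1 3 5 13 9 12 16 2 14 8) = [4, 3, 14, 5, 17, 13, 6, 7, 0, 12, 10, 11, 16, 9, 8, 15, 2, 1]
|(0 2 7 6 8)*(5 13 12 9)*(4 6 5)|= |(0 2 7 5 13 12 9 4 6 8)|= 10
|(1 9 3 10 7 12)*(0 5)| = 6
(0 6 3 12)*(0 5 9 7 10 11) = (0 6 3 12 5 9 7 10 11) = [6, 1, 2, 12, 4, 9, 3, 10, 8, 7, 11, 0, 5]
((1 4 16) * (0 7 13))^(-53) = (0 7 13)(1 4 16)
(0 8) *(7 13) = [8, 1, 2, 3, 4, 5, 6, 13, 0, 9, 10, 11, 12, 7] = (0 8)(7 13)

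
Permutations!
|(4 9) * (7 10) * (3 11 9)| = |(3 11 9 4)(7 10)| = 4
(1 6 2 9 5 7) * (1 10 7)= [0, 6, 9, 3, 4, 1, 2, 10, 8, 5, 7]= (1 6 2 9 5)(7 10)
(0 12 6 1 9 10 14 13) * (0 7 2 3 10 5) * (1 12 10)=(0 10 14 13 7 2 3 1 9 5)(6 12)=[10, 9, 3, 1, 4, 0, 12, 2, 8, 5, 14, 11, 6, 7, 13]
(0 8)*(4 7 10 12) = (0 8)(4 7 10 12) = [8, 1, 2, 3, 7, 5, 6, 10, 0, 9, 12, 11, 4]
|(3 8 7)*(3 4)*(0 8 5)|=|(0 8 7 4 3 5)|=6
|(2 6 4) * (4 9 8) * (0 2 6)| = 4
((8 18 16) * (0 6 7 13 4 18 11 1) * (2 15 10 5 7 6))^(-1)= (0 1 11 8 16 18 4 13 7 5 10 15 2)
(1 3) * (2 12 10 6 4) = [0, 3, 12, 1, 2, 5, 4, 7, 8, 9, 6, 11, 10] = (1 3)(2 12 10 6 4)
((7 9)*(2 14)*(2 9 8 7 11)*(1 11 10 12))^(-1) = (1 12 10 9 14 2 11)(7 8)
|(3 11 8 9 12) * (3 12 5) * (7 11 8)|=|(12)(3 8 9 5)(7 11)|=4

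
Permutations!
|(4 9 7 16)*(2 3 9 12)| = 7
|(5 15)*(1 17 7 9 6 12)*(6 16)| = |(1 17 7 9 16 6 12)(5 15)| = 14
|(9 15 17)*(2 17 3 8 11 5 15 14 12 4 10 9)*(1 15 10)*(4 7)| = |(1 15 3 8 11 5 10 9 14 12 7 4)(2 17)| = 12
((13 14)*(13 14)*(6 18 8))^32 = ((6 18 8))^32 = (6 8 18)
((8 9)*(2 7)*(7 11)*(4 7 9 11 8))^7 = ((2 8 11 9 4 7))^7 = (2 8 11 9 4 7)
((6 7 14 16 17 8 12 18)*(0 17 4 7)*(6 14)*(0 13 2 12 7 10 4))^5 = (0 13 16 6 14 7 18 8 12 17 2)(4 10)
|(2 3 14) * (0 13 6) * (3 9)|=12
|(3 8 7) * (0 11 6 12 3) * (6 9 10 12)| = 8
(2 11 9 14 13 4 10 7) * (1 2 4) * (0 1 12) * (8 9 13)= [1, 2, 11, 3, 10, 5, 6, 4, 9, 14, 7, 13, 0, 12, 8]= (0 1 2 11 13 12)(4 10 7)(8 9 14)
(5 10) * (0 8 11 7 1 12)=(0 8 11 7 1 12)(5 10)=[8, 12, 2, 3, 4, 10, 6, 1, 11, 9, 5, 7, 0]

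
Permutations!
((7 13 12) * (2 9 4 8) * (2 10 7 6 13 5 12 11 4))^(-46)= ((2 9)(4 8 10 7 5 12 6 13 11))^(-46)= (4 11 13 6 12 5 7 10 8)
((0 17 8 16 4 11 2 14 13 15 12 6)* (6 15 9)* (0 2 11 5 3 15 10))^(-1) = (0 10 12 15 3 5 4 16 8 17)(2 6 9 13 14)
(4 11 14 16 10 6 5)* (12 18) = (4 11 14 16 10 6 5)(12 18) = [0, 1, 2, 3, 11, 4, 5, 7, 8, 9, 6, 14, 18, 13, 16, 15, 10, 17, 12]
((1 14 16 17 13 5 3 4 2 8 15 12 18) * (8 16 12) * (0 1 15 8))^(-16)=(0 14 18)(1 12 15)(2 3 13 16 4 5 17)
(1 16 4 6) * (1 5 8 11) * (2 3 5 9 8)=[0, 16, 3, 5, 6, 2, 9, 7, 11, 8, 10, 1, 12, 13, 14, 15, 4]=(1 16 4 6 9 8 11)(2 3 5)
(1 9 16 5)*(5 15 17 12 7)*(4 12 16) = (1 9 4 12 7 5)(15 17 16) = [0, 9, 2, 3, 12, 1, 6, 5, 8, 4, 10, 11, 7, 13, 14, 17, 15, 16]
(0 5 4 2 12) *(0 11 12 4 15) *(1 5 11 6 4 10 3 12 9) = (0 11 9 1 5 15)(2 10 3 12 6 4) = [11, 5, 10, 12, 2, 15, 4, 7, 8, 1, 3, 9, 6, 13, 14, 0]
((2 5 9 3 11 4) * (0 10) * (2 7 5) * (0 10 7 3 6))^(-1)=(0 6 9 5 7)(3 4 11)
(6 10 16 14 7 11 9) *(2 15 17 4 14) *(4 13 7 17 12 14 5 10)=[0, 1, 15, 3, 5, 10, 4, 11, 8, 6, 16, 9, 14, 7, 17, 12, 2, 13]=(2 15 12 14 17 13 7 11 9 6 4 5 10 16)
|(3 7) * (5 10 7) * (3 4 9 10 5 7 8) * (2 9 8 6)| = |(2 9 10 6)(3 7 4 8)| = 4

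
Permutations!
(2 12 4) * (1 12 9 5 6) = (1 12 4 2 9 5 6) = [0, 12, 9, 3, 2, 6, 1, 7, 8, 5, 10, 11, 4]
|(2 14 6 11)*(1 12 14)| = 6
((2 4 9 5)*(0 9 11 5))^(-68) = ((0 9)(2 4 11 5))^(-68) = (11)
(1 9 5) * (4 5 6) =(1 9 6 4 5) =[0, 9, 2, 3, 5, 1, 4, 7, 8, 6]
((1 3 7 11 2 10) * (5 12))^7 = ((1 3 7 11 2 10)(5 12))^7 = (1 3 7 11 2 10)(5 12)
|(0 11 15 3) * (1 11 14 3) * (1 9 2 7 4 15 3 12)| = |(0 14 12 1 11 3)(2 7 4 15 9)| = 30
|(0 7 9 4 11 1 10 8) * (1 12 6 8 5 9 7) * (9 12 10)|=10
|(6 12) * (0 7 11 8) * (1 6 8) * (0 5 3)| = 9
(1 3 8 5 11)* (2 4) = [0, 3, 4, 8, 2, 11, 6, 7, 5, 9, 10, 1] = (1 3 8 5 11)(2 4)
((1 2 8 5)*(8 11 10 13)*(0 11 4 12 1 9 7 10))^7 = ((0 11)(1 2 4 12)(5 9 7 10 13 8))^7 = (0 11)(1 12 4 2)(5 9 7 10 13 8)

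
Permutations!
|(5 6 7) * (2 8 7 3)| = 6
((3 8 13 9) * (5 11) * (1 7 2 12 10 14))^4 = ((1 7 2 12 10 14)(3 8 13 9)(5 11))^4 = (1 10 2)(7 14 12)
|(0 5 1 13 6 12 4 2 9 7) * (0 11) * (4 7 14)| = 8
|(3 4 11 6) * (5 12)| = |(3 4 11 6)(5 12)| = 4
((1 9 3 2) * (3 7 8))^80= (1 7 3)(2 9 8)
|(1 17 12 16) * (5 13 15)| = |(1 17 12 16)(5 13 15)| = 12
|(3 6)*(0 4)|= 2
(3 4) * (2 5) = [0, 1, 5, 4, 3, 2] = (2 5)(3 4)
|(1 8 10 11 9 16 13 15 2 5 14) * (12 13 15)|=|(1 8 10 11 9 16 15 2 5 14)(12 13)|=10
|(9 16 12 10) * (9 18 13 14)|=|(9 16 12 10 18 13 14)|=7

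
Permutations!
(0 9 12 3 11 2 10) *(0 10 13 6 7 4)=(0 9 12 3 11 2 13 6 7 4)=[9, 1, 13, 11, 0, 5, 7, 4, 8, 12, 10, 2, 3, 6]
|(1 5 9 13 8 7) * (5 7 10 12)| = 6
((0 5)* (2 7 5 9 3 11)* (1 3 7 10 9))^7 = (0 7 10 11 1 5 9 2 3)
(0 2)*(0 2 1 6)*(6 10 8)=[1, 10, 2, 3, 4, 5, 0, 7, 6, 9, 8]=(0 1 10 8 6)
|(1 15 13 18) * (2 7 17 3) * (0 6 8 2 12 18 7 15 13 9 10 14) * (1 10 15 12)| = 40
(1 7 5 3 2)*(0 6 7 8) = (0 6 7 5 3 2 1 8) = [6, 8, 1, 2, 4, 3, 7, 5, 0]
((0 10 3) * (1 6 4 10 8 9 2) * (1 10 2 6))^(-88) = (10)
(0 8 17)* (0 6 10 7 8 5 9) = (0 5 9)(6 10 7 8 17) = [5, 1, 2, 3, 4, 9, 10, 8, 17, 0, 7, 11, 12, 13, 14, 15, 16, 6]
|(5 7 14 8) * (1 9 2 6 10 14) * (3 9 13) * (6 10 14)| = 11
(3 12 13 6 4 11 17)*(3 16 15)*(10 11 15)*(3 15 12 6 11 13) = [0, 1, 2, 6, 12, 5, 4, 7, 8, 9, 13, 17, 3, 11, 14, 15, 10, 16] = (3 6 4 12)(10 13 11 17 16)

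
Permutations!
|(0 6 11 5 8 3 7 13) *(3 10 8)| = |(0 6 11 5 3 7 13)(8 10)| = 14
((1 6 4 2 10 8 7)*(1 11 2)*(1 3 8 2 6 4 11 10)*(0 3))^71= ((0 3 8 7 10 2 1 4)(6 11))^71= (0 4 1 2 10 7 8 3)(6 11)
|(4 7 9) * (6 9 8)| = 5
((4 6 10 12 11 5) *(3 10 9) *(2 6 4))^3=(2 3 11 6 10 5 9 12)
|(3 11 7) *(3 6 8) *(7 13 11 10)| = 10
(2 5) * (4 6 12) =(2 5)(4 6 12) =[0, 1, 5, 3, 6, 2, 12, 7, 8, 9, 10, 11, 4]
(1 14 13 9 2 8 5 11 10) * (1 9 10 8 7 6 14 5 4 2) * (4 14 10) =[0, 5, 7, 3, 2, 11, 10, 6, 14, 1, 9, 8, 12, 4, 13] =(1 5 11 8 14 13 4 2 7 6 10 9)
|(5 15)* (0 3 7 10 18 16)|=6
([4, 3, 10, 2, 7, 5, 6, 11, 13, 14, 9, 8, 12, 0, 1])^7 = [4, 3, 10, 2, 7, 5, 6, 11, 13, 14, 9, 8, 12, 0, 1]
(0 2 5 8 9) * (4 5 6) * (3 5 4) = (0 2 6 3 5 8 9) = [2, 1, 6, 5, 4, 8, 3, 7, 9, 0]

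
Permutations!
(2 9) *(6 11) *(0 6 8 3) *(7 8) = (0 6 11 7 8 3)(2 9) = [6, 1, 9, 0, 4, 5, 11, 8, 3, 2, 10, 7]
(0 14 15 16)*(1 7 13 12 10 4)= (0 14 15 16)(1 7 13 12 10 4)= [14, 7, 2, 3, 1, 5, 6, 13, 8, 9, 4, 11, 10, 12, 15, 16, 0]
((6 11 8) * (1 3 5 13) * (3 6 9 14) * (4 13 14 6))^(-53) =((1 4 13)(3 5 14)(6 11 8 9))^(-53) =(1 4 13)(3 5 14)(6 9 8 11)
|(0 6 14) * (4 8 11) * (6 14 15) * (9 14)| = |(0 9 14)(4 8 11)(6 15)| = 6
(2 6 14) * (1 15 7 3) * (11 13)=(1 15 7 3)(2 6 14)(11 13)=[0, 15, 6, 1, 4, 5, 14, 3, 8, 9, 10, 13, 12, 11, 2, 7]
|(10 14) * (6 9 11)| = 6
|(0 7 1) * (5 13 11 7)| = |(0 5 13 11 7 1)| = 6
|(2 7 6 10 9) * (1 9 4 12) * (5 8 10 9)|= 12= |(1 5 8 10 4 12)(2 7 6 9)|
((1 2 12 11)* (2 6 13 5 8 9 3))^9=((1 6 13 5 8 9 3 2 12 11))^9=(1 11 12 2 3 9 8 5 13 6)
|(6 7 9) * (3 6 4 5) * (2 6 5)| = |(2 6 7 9 4)(3 5)| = 10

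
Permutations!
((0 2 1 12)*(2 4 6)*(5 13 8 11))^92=(13)(0 6 1)(2 12 4)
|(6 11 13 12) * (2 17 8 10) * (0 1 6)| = 12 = |(0 1 6 11 13 12)(2 17 8 10)|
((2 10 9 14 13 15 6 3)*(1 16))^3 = (1 16)(2 14 6 10 13 3 9 15)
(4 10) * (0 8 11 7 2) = (0 8 11 7 2)(4 10) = [8, 1, 0, 3, 10, 5, 6, 2, 11, 9, 4, 7]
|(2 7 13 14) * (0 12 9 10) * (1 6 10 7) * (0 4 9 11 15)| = 36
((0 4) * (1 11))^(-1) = (0 4)(1 11)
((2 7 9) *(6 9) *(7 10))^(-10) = ((2 10 7 6 9))^(-10) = (10)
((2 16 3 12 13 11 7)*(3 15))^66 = (2 15 12 11)(3 13 7 16)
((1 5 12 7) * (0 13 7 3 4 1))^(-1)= (0 7 13)(1 4 3 12 5)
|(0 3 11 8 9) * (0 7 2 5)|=|(0 3 11 8 9 7 2 5)|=8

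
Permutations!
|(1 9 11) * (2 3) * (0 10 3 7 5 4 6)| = |(0 10 3 2 7 5 4 6)(1 9 11)| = 24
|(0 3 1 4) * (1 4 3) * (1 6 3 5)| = |(0 6 3 4)(1 5)| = 4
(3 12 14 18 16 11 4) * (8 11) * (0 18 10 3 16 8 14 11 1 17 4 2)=(0 18 8 1 17 4 16 14 10 3 12 11 2)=[18, 17, 0, 12, 16, 5, 6, 7, 1, 9, 3, 2, 11, 13, 10, 15, 14, 4, 8]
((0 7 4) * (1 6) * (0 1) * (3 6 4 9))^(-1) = (0 6 3 9 7)(1 4)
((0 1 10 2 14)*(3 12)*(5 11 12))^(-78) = ((0 1 10 2 14)(3 5 11 12))^(-78) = (0 10 14 1 2)(3 11)(5 12)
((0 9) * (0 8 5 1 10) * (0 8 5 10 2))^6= ((0 9 5 1 2)(8 10))^6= (10)(0 9 5 1 2)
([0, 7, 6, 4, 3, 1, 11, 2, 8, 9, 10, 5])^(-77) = (1 7 2 6 11 5)(3 4)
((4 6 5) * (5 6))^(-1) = ((6)(4 5))^(-1) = (6)(4 5)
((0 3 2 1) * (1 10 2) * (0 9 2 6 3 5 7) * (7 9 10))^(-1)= (0 7 2 9 5)(1 3 6 10)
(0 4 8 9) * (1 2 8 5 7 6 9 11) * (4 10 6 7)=[10, 2, 8, 3, 5, 4, 9, 7, 11, 0, 6, 1]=(0 10 6 9)(1 2 8 11)(4 5)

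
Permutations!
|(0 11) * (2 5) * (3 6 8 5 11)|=7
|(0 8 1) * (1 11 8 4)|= 6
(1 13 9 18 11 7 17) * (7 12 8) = (1 13 9 18 11 12 8 7 17) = [0, 13, 2, 3, 4, 5, 6, 17, 7, 18, 10, 12, 8, 9, 14, 15, 16, 1, 11]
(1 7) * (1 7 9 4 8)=(1 9 4 8)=[0, 9, 2, 3, 8, 5, 6, 7, 1, 4]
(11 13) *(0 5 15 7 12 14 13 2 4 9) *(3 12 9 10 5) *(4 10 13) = (0 3 12 14 4 13 11 2 10 5 15 7 9) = [3, 1, 10, 12, 13, 15, 6, 9, 8, 0, 5, 2, 14, 11, 4, 7]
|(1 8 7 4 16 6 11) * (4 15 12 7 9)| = |(1 8 9 4 16 6 11)(7 15 12)| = 21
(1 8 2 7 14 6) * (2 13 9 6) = (1 8 13 9 6)(2 7 14) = [0, 8, 7, 3, 4, 5, 1, 14, 13, 6, 10, 11, 12, 9, 2]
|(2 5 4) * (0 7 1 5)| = 6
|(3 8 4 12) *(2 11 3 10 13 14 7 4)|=|(2 11 3 8)(4 12 10 13 14 7)|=12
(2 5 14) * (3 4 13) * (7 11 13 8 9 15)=[0, 1, 5, 4, 8, 14, 6, 11, 9, 15, 10, 13, 12, 3, 2, 7]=(2 5 14)(3 4 8 9 15 7 11 13)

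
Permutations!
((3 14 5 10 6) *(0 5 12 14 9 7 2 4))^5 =((0 5 10 6 3 9 7 2 4)(12 14))^5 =(0 9 5 7 10 2 6 4 3)(12 14)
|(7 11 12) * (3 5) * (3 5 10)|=6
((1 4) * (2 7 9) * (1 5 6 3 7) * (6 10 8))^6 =(1 3 5 9 8)(2 6 4 7 10)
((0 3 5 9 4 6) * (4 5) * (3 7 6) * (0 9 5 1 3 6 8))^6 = ((0 7 8)(1 3 4 6 9))^6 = (1 3 4 6 9)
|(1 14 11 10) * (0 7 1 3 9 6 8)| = |(0 7 1 14 11 10 3 9 6 8)| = 10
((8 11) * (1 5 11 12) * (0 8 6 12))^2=((0 8)(1 5 11 6 12))^2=(1 11 12 5 6)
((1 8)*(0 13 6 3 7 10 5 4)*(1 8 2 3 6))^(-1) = ((0 13 1 2 3 7 10 5 4))^(-1) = (0 4 5 10 7 3 2 1 13)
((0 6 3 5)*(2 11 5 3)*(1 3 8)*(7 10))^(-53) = (0 2 5 6 11)(1 3 8)(7 10)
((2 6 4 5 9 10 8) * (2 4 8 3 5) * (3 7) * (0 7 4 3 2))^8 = (0 10 5 8 2)(3 6 7 4 9) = ((0 7 2 6 8 3 5 9 10 4))^8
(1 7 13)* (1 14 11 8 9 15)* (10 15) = [0, 7, 2, 3, 4, 5, 6, 13, 9, 10, 15, 8, 12, 14, 11, 1] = (1 7 13 14 11 8 9 10 15)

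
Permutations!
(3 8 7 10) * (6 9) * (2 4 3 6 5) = (2 4 3 8 7 10 6 9 5) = [0, 1, 4, 8, 3, 2, 9, 10, 7, 5, 6]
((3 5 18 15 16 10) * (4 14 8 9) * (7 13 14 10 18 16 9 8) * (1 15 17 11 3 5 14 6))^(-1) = (1 6 13 7 14 3 11 17 18 16 5 10 4 9 15) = ((1 15 9 4 10 5 16 18 17 11 3 14 7 13 6))^(-1)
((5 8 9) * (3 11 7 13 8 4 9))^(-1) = (3 8 13 7 11)(4 5 9)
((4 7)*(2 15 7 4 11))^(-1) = (2 11 7 15)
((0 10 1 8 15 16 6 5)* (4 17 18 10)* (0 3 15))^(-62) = (0 4 17 18 10 1 8)(3 6 15 5 16)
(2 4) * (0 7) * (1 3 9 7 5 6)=[5, 3, 4, 9, 2, 6, 1, 0, 8, 7]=(0 5 6 1 3 9 7)(2 4)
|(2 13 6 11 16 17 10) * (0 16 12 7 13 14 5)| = 35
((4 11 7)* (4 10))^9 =((4 11 7 10))^9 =(4 11 7 10)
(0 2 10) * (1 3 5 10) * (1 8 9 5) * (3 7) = [2, 7, 8, 1, 4, 10, 6, 3, 9, 5, 0] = (0 2 8 9 5 10)(1 7 3)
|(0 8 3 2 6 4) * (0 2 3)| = |(0 8)(2 6 4)| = 6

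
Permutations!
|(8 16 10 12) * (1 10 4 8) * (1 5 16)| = |(1 10 12 5 16 4 8)| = 7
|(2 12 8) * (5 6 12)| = 5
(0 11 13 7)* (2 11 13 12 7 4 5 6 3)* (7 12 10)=[13, 1, 11, 2, 5, 6, 3, 0, 8, 9, 7, 10, 12, 4]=(0 13 4 5 6 3 2 11 10 7)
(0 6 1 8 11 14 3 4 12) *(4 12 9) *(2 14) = (0 6 1 8 11 2 14 3 12)(4 9) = [6, 8, 14, 12, 9, 5, 1, 7, 11, 4, 10, 2, 0, 13, 3]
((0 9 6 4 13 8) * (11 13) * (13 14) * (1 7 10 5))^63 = (0 8 13 14 11 4 6 9)(1 5 10 7)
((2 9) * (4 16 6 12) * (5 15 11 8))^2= (4 6)(5 11)(8 15)(12 16)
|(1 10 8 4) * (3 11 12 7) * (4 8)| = |(1 10 4)(3 11 12 7)| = 12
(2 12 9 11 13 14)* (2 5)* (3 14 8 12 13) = (2 13 8 12 9 11 3 14 5) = [0, 1, 13, 14, 4, 2, 6, 7, 12, 11, 10, 3, 9, 8, 5]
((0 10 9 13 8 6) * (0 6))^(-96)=((0 10 9 13 8))^(-96)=(0 8 13 9 10)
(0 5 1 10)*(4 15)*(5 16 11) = (0 16 11 5 1 10)(4 15) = [16, 10, 2, 3, 15, 1, 6, 7, 8, 9, 0, 5, 12, 13, 14, 4, 11]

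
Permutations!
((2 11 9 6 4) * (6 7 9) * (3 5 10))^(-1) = ((2 11 6 4)(3 5 10)(7 9))^(-1) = (2 4 6 11)(3 10 5)(7 9)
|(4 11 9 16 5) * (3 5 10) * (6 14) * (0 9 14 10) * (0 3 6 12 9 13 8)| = 24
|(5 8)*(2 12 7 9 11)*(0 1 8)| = |(0 1 8 5)(2 12 7 9 11)| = 20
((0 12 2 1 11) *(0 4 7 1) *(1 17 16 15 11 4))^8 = ((0 12 2)(1 4 7 17 16 15 11))^8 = (0 2 12)(1 4 7 17 16 15 11)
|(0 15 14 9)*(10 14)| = |(0 15 10 14 9)| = 5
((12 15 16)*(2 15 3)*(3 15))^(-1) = (2 3)(12 16 15)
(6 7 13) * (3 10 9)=(3 10 9)(6 7 13)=[0, 1, 2, 10, 4, 5, 7, 13, 8, 3, 9, 11, 12, 6]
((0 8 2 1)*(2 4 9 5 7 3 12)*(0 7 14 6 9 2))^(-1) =(0 12 3 7 1 2 4 8)(5 9 6 14)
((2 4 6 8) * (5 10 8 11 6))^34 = (11)(2 8 10 5 4)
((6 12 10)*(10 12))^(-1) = (12)(6 10)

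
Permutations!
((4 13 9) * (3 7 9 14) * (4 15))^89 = ((3 7 9 15 4 13 14))^89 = (3 13 15 7 14 4 9)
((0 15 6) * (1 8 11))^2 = (0 6 15)(1 11 8)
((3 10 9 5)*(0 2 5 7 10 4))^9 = (10)(0 4 3 5 2)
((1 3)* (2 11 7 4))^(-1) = (1 3)(2 4 7 11)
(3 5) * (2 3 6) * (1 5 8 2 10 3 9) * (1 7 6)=(1 5)(2 9 7 6 10 3 8)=[0, 5, 9, 8, 4, 1, 10, 6, 2, 7, 3]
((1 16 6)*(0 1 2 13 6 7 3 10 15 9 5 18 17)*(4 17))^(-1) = (0 17 4 18 5 9 15 10 3 7 16 1)(2 6 13)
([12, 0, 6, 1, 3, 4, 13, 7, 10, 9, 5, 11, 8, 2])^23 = (0 1 3 4 5 10 8 12)(2 13 6)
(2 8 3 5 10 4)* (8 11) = (2 11 8 3 5 10 4) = [0, 1, 11, 5, 2, 10, 6, 7, 3, 9, 4, 8]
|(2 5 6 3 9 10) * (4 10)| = |(2 5 6 3 9 4 10)| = 7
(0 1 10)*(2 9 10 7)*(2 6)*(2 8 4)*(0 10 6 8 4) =(10)(0 1 7 8)(2 9 6 4) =[1, 7, 9, 3, 2, 5, 4, 8, 0, 6, 10]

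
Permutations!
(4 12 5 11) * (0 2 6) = (0 2 6)(4 12 5 11) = [2, 1, 6, 3, 12, 11, 0, 7, 8, 9, 10, 4, 5]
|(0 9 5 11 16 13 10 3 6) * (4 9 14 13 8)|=6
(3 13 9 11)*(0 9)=(0 9 11 3 13)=[9, 1, 2, 13, 4, 5, 6, 7, 8, 11, 10, 3, 12, 0]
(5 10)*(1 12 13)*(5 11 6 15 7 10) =[0, 12, 2, 3, 4, 5, 15, 10, 8, 9, 11, 6, 13, 1, 14, 7] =(1 12 13)(6 15 7 10 11)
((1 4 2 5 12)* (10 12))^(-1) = (1 12 10 5 2 4)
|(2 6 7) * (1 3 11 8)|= |(1 3 11 8)(2 6 7)|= 12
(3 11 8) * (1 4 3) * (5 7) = (1 4 3 11 8)(5 7) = [0, 4, 2, 11, 3, 7, 6, 5, 1, 9, 10, 8]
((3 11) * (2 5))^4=((2 5)(3 11))^4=(11)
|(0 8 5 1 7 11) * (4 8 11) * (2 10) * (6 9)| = 10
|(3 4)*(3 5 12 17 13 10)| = 7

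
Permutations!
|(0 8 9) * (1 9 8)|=3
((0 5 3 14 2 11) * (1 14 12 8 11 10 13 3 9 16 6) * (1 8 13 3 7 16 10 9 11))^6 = (1 12)(2 7)(3 8)(6 10)(9 16)(13 14)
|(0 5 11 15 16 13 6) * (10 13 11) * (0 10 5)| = 3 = |(6 10 13)(11 15 16)|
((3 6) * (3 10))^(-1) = ((3 6 10))^(-1) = (3 10 6)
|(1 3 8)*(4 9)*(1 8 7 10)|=4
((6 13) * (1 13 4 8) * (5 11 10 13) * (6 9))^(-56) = (1 4 9 10 5 8 6 13 11)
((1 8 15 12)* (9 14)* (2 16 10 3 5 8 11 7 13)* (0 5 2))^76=((0 5 8 15 12 1 11 7 13)(2 16 10 3)(9 14))^76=(16)(0 12 13 15 7 8 11 5 1)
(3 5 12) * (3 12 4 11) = (12)(3 5 4 11) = [0, 1, 2, 5, 11, 4, 6, 7, 8, 9, 10, 3, 12]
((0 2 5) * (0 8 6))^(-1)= ((0 2 5 8 6))^(-1)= (0 6 8 5 2)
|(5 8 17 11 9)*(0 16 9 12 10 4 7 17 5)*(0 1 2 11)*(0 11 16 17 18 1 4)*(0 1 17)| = |(1 2 16 9 4 7 18 17 11 12 10)(5 8)| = 22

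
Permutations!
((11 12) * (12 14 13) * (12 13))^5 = (11 12 14)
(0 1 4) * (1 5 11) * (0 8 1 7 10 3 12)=(0 5 11 7 10 3 12)(1 4 8)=[5, 4, 2, 12, 8, 11, 6, 10, 1, 9, 3, 7, 0]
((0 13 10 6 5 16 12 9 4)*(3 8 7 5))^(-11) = ((0 13 10 6 3 8 7 5 16 12 9 4))^(-11) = (0 13 10 6 3 8 7 5 16 12 9 4)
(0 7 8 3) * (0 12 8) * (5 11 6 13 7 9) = (0 9 5 11 6 13 7)(3 12 8) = [9, 1, 2, 12, 4, 11, 13, 0, 3, 5, 10, 6, 8, 7]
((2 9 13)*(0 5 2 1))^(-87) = (0 9)(1 2)(5 13)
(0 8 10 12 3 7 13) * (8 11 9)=(0 11 9 8 10 12 3 7 13)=[11, 1, 2, 7, 4, 5, 6, 13, 10, 8, 12, 9, 3, 0]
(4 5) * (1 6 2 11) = (1 6 2 11)(4 5) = [0, 6, 11, 3, 5, 4, 2, 7, 8, 9, 10, 1]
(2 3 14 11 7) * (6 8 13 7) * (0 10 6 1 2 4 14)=(0 10 6 8 13 7 4 14 11 1 2 3)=[10, 2, 3, 0, 14, 5, 8, 4, 13, 9, 6, 1, 12, 7, 11]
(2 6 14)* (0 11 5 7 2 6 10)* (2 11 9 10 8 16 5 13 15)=(0 9 10)(2 8 16 5 7 11 13 15)(6 14)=[9, 1, 8, 3, 4, 7, 14, 11, 16, 10, 0, 13, 12, 15, 6, 2, 5]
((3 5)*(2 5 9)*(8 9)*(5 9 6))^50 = ((2 9)(3 8 6 5))^50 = (9)(3 6)(5 8)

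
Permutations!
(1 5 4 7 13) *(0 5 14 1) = (0 5 4 7 13)(1 14) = [5, 14, 2, 3, 7, 4, 6, 13, 8, 9, 10, 11, 12, 0, 1]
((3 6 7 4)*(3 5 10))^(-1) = ((3 6 7 4 5 10))^(-1) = (3 10 5 4 7 6)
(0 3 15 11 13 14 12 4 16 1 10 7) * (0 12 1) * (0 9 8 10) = (0 3 15 11 13 14 1)(4 16 9 8 10 7 12) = [3, 0, 2, 15, 16, 5, 6, 12, 10, 8, 7, 13, 4, 14, 1, 11, 9]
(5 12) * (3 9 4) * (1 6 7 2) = (1 6 7 2)(3 9 4)(5 12) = [0, 6, 1, 9, 3, 12, 7, 2, 8, 4, 10, 11, 5]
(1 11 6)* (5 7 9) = [0, 11, 2, 3, 4, 7, 1, 9, 8, 5, 10, 6] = (1 11 6)(5 7 9)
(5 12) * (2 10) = (2 10)(5 12) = [0, 1, 10, 3, 4, 12, 6, 7, 8, 9, 2, 11, 5]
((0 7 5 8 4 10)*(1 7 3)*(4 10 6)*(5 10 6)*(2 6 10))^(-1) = (0 10 8 5 4 6 2 7 1 3)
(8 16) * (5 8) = (5 8 16) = [0, 1, 2, 3, 4, 8, 6, 7, 16, 9, 10, 11, 12, 13, 14, 15, 5]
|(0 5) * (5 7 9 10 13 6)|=|(0 7 9 10 13 6 5)|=7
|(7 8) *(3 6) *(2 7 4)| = |(2 7 8 4)(3 6)| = 4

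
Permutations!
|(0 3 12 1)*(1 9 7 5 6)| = 8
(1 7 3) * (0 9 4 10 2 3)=(0 9 4 10 2 3 1 7)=[9, 7, 3, 1, 10, 5, 6, 0, 8, 4, 2]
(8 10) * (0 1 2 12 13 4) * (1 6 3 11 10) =(0 6 3 11 10 8 1 2 12 13 4) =[6, 2, 12, 11, 0, 5, 3, 7, 1, 9, 8, 10, 13, 4]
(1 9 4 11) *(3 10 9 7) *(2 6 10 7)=(1 2 6 10 9 4 11)(3 7)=[0, 2, 6, 7, 11, 5, 10, 3, 8, 4, 9, 1]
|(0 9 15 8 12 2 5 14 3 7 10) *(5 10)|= |(0 9 15 8 12 2 10)(3 7 5 14)|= 28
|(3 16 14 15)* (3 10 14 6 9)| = 12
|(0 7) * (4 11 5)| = |(0 7)(4 11 5)| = 6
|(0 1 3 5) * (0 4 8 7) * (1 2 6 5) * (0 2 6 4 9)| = |(0 6 5 9)(1 3)(2 4 8 7)| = 4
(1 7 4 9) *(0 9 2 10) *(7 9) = (0 7 4 2 10)(1 9) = [7, 9, 10, 3, 2, 5, 6, 4, 8, 1, 0]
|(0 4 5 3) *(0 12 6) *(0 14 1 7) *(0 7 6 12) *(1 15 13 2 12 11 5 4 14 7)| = 9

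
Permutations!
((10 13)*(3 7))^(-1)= ((3 7)(10 13))^(-1)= (3 7)(10 13)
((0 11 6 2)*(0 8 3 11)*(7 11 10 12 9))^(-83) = ((2 8 3 10 12 9 7 11 6))^(-83) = (2 11 9 10 8 6 7 12 3)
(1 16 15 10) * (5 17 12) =[0, 16, 2, 3, 4, 17, 6, 7, 8, 9, 1, 11, 5, 13, 14, 10, 15, 12] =(1 16 15 10)(5 17 12)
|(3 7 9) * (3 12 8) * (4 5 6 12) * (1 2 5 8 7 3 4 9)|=6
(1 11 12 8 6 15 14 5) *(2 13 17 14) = [0, 11, 13, 3, 4, 1, 15, 7, 6, 9, 10, 12, 8, 17, 5, 2, 16, 14] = (1 11 12 8 6 15 2 13 17 14 5)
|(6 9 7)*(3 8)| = 6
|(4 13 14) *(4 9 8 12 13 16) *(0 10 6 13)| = |(0 10 6 13 14 9 8 12)(4 16)| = 8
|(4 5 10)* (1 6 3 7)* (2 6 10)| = |(1 10 4 5 2 6 3 7)| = 8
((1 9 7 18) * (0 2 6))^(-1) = ((0 2 6)(1 9 7 18))^(-1) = (0 6 2)(1 18 7 9)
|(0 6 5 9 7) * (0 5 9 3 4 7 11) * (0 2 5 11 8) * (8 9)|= 6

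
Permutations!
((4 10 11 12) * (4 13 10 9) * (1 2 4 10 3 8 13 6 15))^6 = ((1 2 4 9 10 11 12 6 15)(3 8 13))^6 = (1 12 9)(2 6 10)(4 15 11)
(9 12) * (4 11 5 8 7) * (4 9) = (4 11 5 8 7 9 12) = [0, 1, 2, 3, 11, 8, 6, 9, 7, 12, 10, 5, 4]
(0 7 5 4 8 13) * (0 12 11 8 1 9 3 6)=(0 7 5 4 1 9 3 6)(8 13 12 11)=[7, 9, 2, 6, 1, 4, 0, 5, 13, 3, 10, 8, 11, 12]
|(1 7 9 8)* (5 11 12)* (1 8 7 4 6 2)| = |(1 4 6 2)(5 11 12)(7 9)| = 12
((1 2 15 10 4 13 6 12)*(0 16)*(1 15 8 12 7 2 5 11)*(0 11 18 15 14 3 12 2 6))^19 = (0 13 4 10 15 18 5 1 11 16)(2 8)(3 12 14)(6 7)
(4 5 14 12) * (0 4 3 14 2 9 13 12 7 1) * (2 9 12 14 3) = (0 4 5 9 13 14 7 1)(2 12) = [4, 0, 12, 3, 5, 9, 6, 1, 8, 13, 10, 11, 2, 14, 7]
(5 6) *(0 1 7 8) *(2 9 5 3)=(0 1 7 8)(2 9 5 6 3)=[1, 7, 9, 2, 4, 6, 3, 8, 0, 5]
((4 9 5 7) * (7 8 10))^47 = (4 7 10 8 5 9)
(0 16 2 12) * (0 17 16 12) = (0 12 17 16 2) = [12, 1, 0, 3, 4, 5, 6, 7, 8, 9, 10, 11, 17, 13, 14, 15, 2, 16]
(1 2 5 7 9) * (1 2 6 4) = (1 6 4)(2 5 7 9) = [0, 6, 5, 3, 1, 7, 4, 9, 8, 2]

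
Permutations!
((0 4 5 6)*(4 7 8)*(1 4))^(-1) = ((0 7 8 1 4 5 6))^(-1) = (0 6 5 4 1 8 7)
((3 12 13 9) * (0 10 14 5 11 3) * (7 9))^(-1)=(0 9 7 13 12 3 11 5 14 10)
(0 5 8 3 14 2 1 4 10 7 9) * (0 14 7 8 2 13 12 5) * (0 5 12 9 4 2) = (0 5)(1 2)(3 7 4 10 8)(9 14 13) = [5, 2, 1, 7, 10, 0, 6, 4, 3, 14, 8, 11, 12, 9, 13]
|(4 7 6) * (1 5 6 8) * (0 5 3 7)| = 4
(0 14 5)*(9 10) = (0 14 5)(9 10) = [14, 1, 2, 3, 4, 0, 6, 7, 8, 10, 9, 11, 12, 13, 5]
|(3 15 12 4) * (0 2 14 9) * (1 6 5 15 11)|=8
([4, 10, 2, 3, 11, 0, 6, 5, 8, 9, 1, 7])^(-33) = [11, 10, 2, 3, 7, 4, 6, 0, 8, 9, 1, 5]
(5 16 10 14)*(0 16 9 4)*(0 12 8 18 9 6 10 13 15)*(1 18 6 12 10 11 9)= (0 16 13 15)(1 18)(4 10 14 5 12 8 6 11 9)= [16, 18, 2, 3, 10, 12, 11, 7, 6, 4, 14, 9, 8, 15, 5, 0, 13, 17, 1]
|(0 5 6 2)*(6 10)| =|(0 5 10 6 2)| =5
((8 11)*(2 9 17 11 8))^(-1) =((2 9 17 11))^(-1) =(2 11 17 9)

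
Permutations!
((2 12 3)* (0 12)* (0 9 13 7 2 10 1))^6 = ((0 12 3 10 1)(2 9 13 7))^6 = (0 12 3 10 1)(2 13)(7 9)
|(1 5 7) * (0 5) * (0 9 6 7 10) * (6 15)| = |(0 5 10)(1 9 15 6 7)| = 15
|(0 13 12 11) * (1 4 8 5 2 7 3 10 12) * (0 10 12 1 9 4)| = |(0 13 9 4 8 5 2 7 3 12 11 10 1)| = 13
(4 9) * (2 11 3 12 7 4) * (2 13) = [0, 1, 11, 12, 9, 5, 6, 4, 8, 13, 10, 3, 7, 2] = (2 11 3 12 7 4 9 13)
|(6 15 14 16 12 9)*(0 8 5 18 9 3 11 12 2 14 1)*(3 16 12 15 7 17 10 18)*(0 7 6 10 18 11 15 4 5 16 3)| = |(0 8 16 2 14 12 3 15 1 7 17 18 9 10 11 4 5)| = 17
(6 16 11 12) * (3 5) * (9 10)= [0, 1, 2, 5, 4, 3, 16, 7, 8, 10, 9, 12, 6, 13, 14, 15, 11]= (3 5)(6 16 11 12)(9 10)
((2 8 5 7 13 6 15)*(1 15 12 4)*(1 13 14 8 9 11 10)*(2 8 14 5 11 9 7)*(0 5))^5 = ((0 5 2 7)(1 15 8 11 10)(4 13 6 12))^5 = (15)(0 5 2 7)(4 13 6 12)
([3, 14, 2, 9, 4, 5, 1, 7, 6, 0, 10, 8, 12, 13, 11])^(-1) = (0 9 3)(1 6 8 11 14)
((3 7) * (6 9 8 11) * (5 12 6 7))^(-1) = ((3 5 12 6 9 8 11 7))^(-1) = (3 7 11 8 9 6 12 5)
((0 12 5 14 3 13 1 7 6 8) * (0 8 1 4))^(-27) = (0 12 5 14 3 13 4)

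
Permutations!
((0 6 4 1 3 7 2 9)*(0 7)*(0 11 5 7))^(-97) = ((0 6 4 1 3 11 5 7 2 9))^(-97) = (0 1 5 9 4 11 2 6 3 7)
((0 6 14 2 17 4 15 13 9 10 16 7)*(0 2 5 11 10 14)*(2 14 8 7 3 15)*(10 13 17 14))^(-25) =((0 6)(2 14 5 11 13 9 8 7 10 16 3 15 17 4))^(-25) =(0 6)(2 11 8 16 17 14 13 7 3 4 5 9 10 15)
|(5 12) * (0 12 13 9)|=|(0 12 5 13 9)|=5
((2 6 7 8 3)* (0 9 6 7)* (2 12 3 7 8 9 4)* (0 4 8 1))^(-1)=((0 8 7 9 6 4 2 1)(3 12))^(-1)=(0 1 2 4 6 9 7 8)(3 12)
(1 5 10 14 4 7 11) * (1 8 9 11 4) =(1 5 10 14)(4 7)(8 9 11) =[0, 5, 2, 3, 7, 10, 6, 4, 9, 11, 14, 8, 12, 13, 1]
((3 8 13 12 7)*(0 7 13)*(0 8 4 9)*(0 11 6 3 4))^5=((0 7 4 9 11 6 3)(12 13))^5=(0 6 9 7 3 11 4)(12 13)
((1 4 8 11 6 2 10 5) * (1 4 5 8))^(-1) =((1 5 4)(2 10 8 11 6))^(-1) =(1 4 5)(2 6 11 8 10)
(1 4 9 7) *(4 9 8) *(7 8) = [0, 9, 2, 3, 7, 5, 6, 1, 4, 8] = (1 9 8 4 7)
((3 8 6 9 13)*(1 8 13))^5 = ((1 8 6 9)(3 13))^5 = (1 8 6 9)(3 13)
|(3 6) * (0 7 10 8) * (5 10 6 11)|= 8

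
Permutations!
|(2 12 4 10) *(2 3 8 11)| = 7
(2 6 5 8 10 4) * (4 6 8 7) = [0, 1, 8, 3, 2, 7, 5, 4, 10, 9, 6] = (2 8 10 6 5 7 4)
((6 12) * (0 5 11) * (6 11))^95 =((0 5 6 12 11))^95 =(12)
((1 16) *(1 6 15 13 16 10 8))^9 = (6 15 13 16) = ((1 10 8)(6 15 13 16))^9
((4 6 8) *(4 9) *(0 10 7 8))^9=(0 7 9 6 10 8 4)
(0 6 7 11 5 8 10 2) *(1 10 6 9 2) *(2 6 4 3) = [9, 10, 0, 2, 3, 8, 7, 11, 4, 6, 1, 5] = (0 9 6 7 11 5 8 4 3 2)(1 10)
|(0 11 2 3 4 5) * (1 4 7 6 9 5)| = |(0 11 2 3 7 6 9 5)(1 4)| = 8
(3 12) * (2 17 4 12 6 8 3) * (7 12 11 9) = (2 17 4 11 9 7 12)(3 6 8) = [0, 1, 17, 6, 11, 5, 8, 12, 3, 7, 10, 9, 2, 13, 14, 15, 16, 4]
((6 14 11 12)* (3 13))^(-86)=((3 13)(6 14 11 12))^(-86)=(6 11)(12 14)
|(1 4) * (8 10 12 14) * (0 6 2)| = |(0 6 2)(1 4)(8 10 12 14)| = 12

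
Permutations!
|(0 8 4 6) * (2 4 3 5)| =7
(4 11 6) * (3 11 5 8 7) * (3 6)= (3 11)(4 5 8 7 6)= [0, 1, 2, 11, 5, 8, 4, 6, 7, 9, 10, 3]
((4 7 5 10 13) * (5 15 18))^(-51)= ((4 7 15 18 5 10 13))^(-51)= (4 10 18 7 13 5 15)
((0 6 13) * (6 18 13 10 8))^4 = (0 18 13)(6 10 8)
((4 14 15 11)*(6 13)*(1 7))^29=(1 7)(4 14 15 11)(6 13)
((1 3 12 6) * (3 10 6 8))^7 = ((1 10 6)(3 12 8))^7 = (1 10 6)(3 12 8)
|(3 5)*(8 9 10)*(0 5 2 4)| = |(0 5 3 2 4)(8 9 10)| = 15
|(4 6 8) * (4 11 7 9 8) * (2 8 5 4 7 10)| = |(2 8 11 10)(4 6 7 9 5)| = 20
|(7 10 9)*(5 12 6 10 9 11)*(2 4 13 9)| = 5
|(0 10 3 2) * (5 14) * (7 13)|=|(0 10 3 2)(5 14)(7 13)|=4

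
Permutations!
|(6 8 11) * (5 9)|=|(5 9)(6 8 11)|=6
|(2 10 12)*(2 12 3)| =3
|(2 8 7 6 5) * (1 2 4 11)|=8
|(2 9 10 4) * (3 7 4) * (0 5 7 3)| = 7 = |(0 5 7 4 2 9 10)|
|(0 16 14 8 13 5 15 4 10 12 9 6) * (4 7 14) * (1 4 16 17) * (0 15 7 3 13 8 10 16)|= 10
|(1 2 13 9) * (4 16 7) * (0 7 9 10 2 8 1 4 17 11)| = 12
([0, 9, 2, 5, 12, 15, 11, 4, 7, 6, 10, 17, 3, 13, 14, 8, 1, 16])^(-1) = (1 16 17 11 6 9)(3 12 4 7 8 15 5)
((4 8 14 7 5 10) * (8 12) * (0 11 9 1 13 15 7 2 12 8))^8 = ((0 11 9 1 13 15 7 5 10 4 8 14 2 12))^8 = (0 10 9 8 13 2 7)(1 14 15 12 5 11 4)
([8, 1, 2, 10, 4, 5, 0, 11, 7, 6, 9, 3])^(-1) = (0 6 9 10 3 11 7 8)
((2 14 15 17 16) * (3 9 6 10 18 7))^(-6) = (18)(2 16 17 15 14)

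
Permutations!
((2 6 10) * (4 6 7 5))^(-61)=((2 7 5 4 6 10))^(-61)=(2 10 6 4 5 7)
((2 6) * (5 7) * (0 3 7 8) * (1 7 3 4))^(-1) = (0 8 5 7 1 4)(2 6)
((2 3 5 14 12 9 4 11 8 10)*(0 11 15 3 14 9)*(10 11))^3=(0 14 10 12 2)(3 4 5 15 9)(8 11)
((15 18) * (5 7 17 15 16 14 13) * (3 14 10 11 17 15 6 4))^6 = (3 18 4 15 6 7 17 5 11 13 10 14 16)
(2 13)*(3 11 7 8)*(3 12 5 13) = (2 3 11 7 8 12 5 13) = [0, 1, 3, 11, 4, 13, 6, 8, 12, 9, 10, 7, 5, 2]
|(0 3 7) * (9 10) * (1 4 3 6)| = 6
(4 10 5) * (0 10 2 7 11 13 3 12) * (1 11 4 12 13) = (0 10 5 12)(1 11)(2 7 4)(3 13) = [10, 11, 7, 13, 2, 12, 6, 4, 8, 9, 5, 1, 0, 3]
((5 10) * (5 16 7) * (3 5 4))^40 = ((3 5 10 16 7 4))^40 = (3 7 10)(4 16 5)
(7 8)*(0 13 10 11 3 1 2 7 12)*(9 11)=(0 13 10 9 11 3 1 2 7 8 12)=[13, 2, 7, 1, 4, 5, 6, 8, 12, 11, 9, 3, 0, 10]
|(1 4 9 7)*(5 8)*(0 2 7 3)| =|(0 2 7 1 4 9 3)(5 8)| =14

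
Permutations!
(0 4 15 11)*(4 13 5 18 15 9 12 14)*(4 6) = (0 13 5 18 15 11)(4 9 12 14 6) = [13, 1, 2, 3, 9, 18, 4, 7, 8, 12, 10, 0, 14, 5, 6, 11, 16, 17, 15]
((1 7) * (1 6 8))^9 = (1 7 6 8)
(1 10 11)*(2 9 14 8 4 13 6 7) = [0, 10, 9, 3, 13, 5, 7, 2, 4, 14, 11, 1, 12, 6, 8] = (1 10 11)(2 9 14 8 4 13 6 7)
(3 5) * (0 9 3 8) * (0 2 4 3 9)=(9)(2 4 3 5 8)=[0, 1, 4, 5, 3, 8, 6, 7, 2, 9]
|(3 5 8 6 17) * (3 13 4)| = |(3 5 8 6 17 13 4)| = 7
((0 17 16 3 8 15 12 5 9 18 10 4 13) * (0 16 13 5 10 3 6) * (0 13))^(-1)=((0 17)(3 8 15 12 10 4 5 9 18)(6 13 16))^(-1)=(0 17)(3 18 9 5 4 10 12 15 8)(6 16 13)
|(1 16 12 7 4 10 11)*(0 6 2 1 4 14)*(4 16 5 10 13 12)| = |(0 6 2 1 5 10 11 16 4 13 12 7 14)| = 13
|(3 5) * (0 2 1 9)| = |(0 2 1 9)(3 5)| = 4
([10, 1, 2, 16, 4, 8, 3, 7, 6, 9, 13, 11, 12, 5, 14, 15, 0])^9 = [10, 1, 2, 16, 4, 8, 3, 7, 6, 9, 13, 11, 12, 5, 14, 15, 0]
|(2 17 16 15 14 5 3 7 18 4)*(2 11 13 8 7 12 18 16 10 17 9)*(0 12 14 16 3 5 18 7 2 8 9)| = 12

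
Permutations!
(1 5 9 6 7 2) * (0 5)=(0 5 9 6 7 2 1)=[5, 0, 1, 3, 4, 9, 7, 2, 8, 6]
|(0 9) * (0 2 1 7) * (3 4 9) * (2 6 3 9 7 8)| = 6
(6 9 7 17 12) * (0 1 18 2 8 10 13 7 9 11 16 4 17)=[1, 18, 8, 3, 17, 5, 11, 0, 10, 9, 13, 16, 6, 7, 14, 15, 4, 12, 2]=(0 1 18 2 8 10 13 7)(4 17 12 6 11 16)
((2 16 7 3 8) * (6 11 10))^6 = (2 16 7 3 8)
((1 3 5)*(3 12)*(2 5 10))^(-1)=((1 12 3 10 2 5))^(-1)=(1 5 2 10 3 12)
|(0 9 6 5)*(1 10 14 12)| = |(0 9 6 5)(1 10 14 12)| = 4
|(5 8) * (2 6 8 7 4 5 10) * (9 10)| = 15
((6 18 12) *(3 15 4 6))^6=((3 15 4 6 18 12))^6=(18)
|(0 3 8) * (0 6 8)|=2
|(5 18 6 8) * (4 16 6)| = |(4 16 6 8 5 18)| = 6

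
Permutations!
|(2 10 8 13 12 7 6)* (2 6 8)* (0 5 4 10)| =20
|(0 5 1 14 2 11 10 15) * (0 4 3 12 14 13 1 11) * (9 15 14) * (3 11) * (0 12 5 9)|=18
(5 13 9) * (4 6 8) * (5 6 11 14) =[0, 1, 2, 3, 11, 13, 8, 7, 4, 6, 10, 14, 12, 9, 5] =(4 11 14 5 13 9 6 8)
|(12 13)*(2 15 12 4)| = |(2 15 12 13 4)| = 5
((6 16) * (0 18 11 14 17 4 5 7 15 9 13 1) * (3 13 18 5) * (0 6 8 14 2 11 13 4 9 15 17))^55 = (0 1 7 16 9 14 13 5 6 17 8 18)(2 11)(3 4)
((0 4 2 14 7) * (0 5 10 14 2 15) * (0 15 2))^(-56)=(15)(0 4 2)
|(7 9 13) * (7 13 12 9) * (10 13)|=|(9 12)(10 13)|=2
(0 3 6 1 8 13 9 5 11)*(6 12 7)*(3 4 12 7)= (0 4 12 3 7 6 1 8 13 9 5 11)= [4, 8, 2, 7, 12, 11, 1, 6, 13, 5, 10, 0, 3, 9]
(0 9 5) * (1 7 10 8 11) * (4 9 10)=(0 10 8 11 1 7 4 9 5)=[10, 7, 2, 3, 9, 0, 6, 4, 11, 5, 8, 1]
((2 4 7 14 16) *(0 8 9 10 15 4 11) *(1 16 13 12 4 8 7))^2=(0 14 12 1 2)(4 16 11 7 13)(8 10)(9 15)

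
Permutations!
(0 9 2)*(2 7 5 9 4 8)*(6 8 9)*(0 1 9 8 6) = (0 4 8 2 1 9 7 5) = [4, 9, 1, 3, 8, 0, 6, 5, 2, 7]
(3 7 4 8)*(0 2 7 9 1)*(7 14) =(0 2 14 7 4 8 3 9 1) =[2, 0, 14, 9, 8, 5, 6, 4, 3, 1, 10, 11, 12, 13, 7]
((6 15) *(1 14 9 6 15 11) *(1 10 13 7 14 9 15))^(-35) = (1 9 6 11 10 13 7 14 15)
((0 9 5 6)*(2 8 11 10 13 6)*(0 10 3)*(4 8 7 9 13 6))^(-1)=(0 3 11 8 4 13)(2 5 9 7)(6 10)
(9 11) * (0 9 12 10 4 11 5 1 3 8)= (0 9 5 1 3 8)(4 11 12 10)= [9, 3, 2, 8, 11, 1, 6, 7, 0, 5, 4, 12, 10]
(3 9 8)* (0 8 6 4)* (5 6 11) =(0 8 3 9 11 5 6 4) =[8, 1, 2, 9, 0, 6, 4, 7, 3, 11, 10, 5]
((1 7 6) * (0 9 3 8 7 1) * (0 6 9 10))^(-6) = (10)(3 7)(8 9)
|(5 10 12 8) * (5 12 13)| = 6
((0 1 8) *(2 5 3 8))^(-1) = (0 8 3 5 2 1)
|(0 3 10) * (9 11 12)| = |(0 3 10)(9 11 12)| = 3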